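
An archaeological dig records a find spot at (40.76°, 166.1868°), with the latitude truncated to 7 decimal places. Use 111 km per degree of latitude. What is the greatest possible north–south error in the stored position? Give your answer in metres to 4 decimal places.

Truncating at 7 decimal places can drop up to a full unit in the last place, so the latitude may be off by as much as 1e-07°.
North–south distance: 1e-07° × 111000 m/° = 0.0111 m.

0.0111 metres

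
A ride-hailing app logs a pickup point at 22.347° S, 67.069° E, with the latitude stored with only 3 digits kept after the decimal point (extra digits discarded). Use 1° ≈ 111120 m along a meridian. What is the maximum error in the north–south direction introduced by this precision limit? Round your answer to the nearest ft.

Truncating at 3 decimal places can drop up to a full unit in the last place, so the latitude may be off by as much as 0.001°.
Along the meridian that is 0.001° × 111120 m/° = 111.12 m.
Converting: 111.12 m × 3.2808 ft/m ≈ 364.57 ft.

365 ft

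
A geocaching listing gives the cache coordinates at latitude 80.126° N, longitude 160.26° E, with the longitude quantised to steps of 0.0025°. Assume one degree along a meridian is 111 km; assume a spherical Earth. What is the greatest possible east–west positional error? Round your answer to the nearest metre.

24 metres

With a 0.0025° grid the true value lies within half a step, ±0.0025°/2 = ±0.00125°, of the stored one.
Parallels shrink by cos φ, so at 80.126° a degree of longitude is 111000 × 0.1715 ≈ 19034.5 m.
East–west error: 0.00125° × 19034.5 m/° ≈ 23.7931 m.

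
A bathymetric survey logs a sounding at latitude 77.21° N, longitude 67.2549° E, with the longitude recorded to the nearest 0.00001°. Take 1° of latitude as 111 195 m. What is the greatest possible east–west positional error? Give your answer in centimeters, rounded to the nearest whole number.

Rounding to 5 decimal places leaves the longitude within ±5e-06° of the true value.
At latitude 77.21° a degree of longitude spans 111195 m × cos 77.21° = 111195 × 0.2214 ≈ 24616.2 m.
East–west error: 5e-06° × 24616.2 m/° ≈ 0.123081 m.
That is 0.123081 m = 12.308 cm.

12 centimeters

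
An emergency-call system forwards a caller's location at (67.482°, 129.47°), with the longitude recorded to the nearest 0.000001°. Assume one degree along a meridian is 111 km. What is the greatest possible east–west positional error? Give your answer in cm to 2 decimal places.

2.13 cm

Rounding to 6 decimal places leaves the longitude within ±5e-07° of the true value.
At latitude 67.482° a degree of longitude spans 111000 m × cos 67.482° = 111000 × 0.3830 ≈ 42510.1 m.
So at most 5e-07° × 42510.1 ≈ 0.021255 m east–west.
That is 0.021255 m = 2.1255 cm.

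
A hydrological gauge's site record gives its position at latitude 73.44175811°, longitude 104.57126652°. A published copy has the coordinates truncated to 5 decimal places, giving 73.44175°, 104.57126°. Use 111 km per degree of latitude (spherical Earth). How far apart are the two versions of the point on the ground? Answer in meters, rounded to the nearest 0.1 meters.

0.9 meters

Δlat = 73.44175811 − 73.44175 = +0.00000811°; Δlon = 104.57126652 − 104.57126 = +0.00000652°.
North–south shift: 0.00000811 × 111000 = 0.90021 m.
E–W at 73.4417°: 0.00000652° × 111000 × cos 73.4417° = 0.00000652 × 111000 × 0.2850 ≈ 0.206253 m.
Hypotenuse of the two orthogonal shifts: √(0.90021² + 0.206253²) = 0.923536 m.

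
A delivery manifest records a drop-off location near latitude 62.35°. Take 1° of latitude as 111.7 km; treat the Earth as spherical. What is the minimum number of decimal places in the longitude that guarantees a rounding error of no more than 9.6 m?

At 62.35° one degree of longitude covers 111700 × cos 62.35° ≈ 111700 × 0.4641 ≈ 51836.5 m.
With N decimal places the half-ulp bound is 0.5·10⁻ᴺ°, or 0.5·10⁻ᴺ × 51836.5 m on the ground.
Setting 25918.3 × 10⁻ᴺ ≤ 9.6 gives 10ᴺ ≥ 2700, i.e. N ≥ 3.43.
At 3 places the error can reach 25.9 m, but 4 places keeps it to 2.59 m.

4 decimal places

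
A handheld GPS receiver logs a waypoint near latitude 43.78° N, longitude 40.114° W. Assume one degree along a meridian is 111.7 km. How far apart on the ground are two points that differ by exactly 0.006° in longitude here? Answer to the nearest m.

0.006° of longitude at 43.78° is 0.006 × 111700 × cos 43.78° ≈ 0.006 × 80647.6 = 483.886 m.

484 m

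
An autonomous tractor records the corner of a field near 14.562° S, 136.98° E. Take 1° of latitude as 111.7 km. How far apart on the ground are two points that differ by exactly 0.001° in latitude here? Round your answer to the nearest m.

0.001° × 111700 m/° = 111.7 m.

112 m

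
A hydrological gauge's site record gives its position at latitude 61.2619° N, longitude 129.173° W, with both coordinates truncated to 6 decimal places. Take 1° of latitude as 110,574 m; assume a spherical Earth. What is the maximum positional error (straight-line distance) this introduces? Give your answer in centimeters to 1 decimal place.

Truncating at 6 decimal places can drop up to a full unit in the last place, so each coordinate may be off by as much as 1e-06°.
North–south component: 1e-06° × 110574 = 0.110574 m.
Longitude error → 1e-06 × 110574 × cos 61.2619° = 1e-06 × 110574 × 0.4808 ≈ 0.0531647 m.
Worst case both components are at the extreme and orthogonal: √(0.110574² + 0.0531647²) ≈ 0.122691 m.
That is 0.122691 m = 12.269 cm.

12.3 centimeters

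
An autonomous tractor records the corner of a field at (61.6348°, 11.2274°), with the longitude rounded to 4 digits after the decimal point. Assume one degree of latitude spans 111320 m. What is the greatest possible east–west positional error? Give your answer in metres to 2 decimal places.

2.64 metres

Rounding to 4 decimal places leaves the longitude within ±5e-05° of the true value.
At latitude 61.6348° a degree of longitude spans 111320 m × cos 61.6348° = 111320 × 0.4751 ≈ 52887 m.
So at most 5e-05° × 52887 ≈ 2.64435 m east–west.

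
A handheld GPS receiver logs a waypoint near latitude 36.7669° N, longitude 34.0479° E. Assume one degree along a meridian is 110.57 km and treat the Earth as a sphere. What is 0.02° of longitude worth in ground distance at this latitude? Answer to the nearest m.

1772 m

At 36.7669° a degree of longitude is 110570 × cos 36.7669° ≈ 88575.1 m, so 0.02° corresponds to 1771.5 m.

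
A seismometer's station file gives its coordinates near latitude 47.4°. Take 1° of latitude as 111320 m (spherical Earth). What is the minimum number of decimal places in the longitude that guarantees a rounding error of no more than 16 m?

4 decimal places

At 47.4° one degree of longitude covers 111320 × cos 47.4° ≈ 111320 × 0.6769 ≈ 75349.8 m.
N decimal places → at most half a unit in the last place, 0.5 × 10⁻ᴺ° = 75349.8/2 × 10⁻ᴺ m.
Setting 37674.9 × 10⁻ᴺ ≤ 16 gives 10ᴺ ≥ 2355, i.e. N ≥ 3.37.
So 4 decimal places suffice (3.77 m); 3 would allow up to 37.7 m.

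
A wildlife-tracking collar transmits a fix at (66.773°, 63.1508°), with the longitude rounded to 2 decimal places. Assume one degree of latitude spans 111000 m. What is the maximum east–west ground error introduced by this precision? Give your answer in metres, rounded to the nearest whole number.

219 metres

Rounding to 2 decimal places leaves the longitude within ±0.005° of the true value.
Parallels shrink by cos φ, so at 66.773° a degree of longitude is 111000 × 0.3944 ≈ 43775.6 m.
So at most 0.005° × 43775.6 ≈ 218.878 m east–west.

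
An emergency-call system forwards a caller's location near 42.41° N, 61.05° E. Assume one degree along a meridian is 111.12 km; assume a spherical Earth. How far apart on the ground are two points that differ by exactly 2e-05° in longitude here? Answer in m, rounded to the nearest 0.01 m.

At 42.41° a degree of longitude is 111120 × cos 42.41° ≈ 82044.1 m, so 2e-05° corresponds to 1.64088 m.

1.64 m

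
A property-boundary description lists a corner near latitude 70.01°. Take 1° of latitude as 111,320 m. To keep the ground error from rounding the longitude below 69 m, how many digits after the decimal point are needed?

3 decimal places

At 70.01° one degree of longitude covers 111320 × cos 70.01° ≈ 111320 × 0.3419 ≈ 38055.4 m.
N decimal places → at most half a unit in the last place, 0.5 × 10⁻ᴺ° = 38055.4/2 × 10⁻ᴺ m.
Setting 19027.7 × 10⁻ᴺ ≤ 69 gives 10ᴺ ≥ 275.8, i.e. N ≥ 2.44.
At 2 places the error can reach 190 m, but 3 places keeps it to 19 m.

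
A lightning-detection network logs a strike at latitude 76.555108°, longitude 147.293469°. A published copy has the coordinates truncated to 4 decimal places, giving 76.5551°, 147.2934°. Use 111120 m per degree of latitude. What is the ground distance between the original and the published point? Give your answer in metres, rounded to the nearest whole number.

2 metres

The latitude changed by +0.000008° and the longitude by +0.000069°.
North–south shift: 0.000008 × 111120 = 0.88896 m.
E–W at 76.5551°: 0.000069° × 111120 × cos 76.5551° = 0.000069 × 111120 × 0.2325 ≈ 1.78272 m.
Hypotenuse of the two orthogonal shifts: √(0.88896² + 1.78272²) = 1.99207 m.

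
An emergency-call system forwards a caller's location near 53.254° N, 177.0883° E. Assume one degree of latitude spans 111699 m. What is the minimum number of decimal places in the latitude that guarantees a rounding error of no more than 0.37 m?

One degree of latitude covers 111699 m.
N decimal places → at most half a unit in the last place, 0.5 × 10⁻ᴺ° = 111699/2 × 10⁻ᴺ m.
Setting 55849.5 × 10⁻ᴺ ≤ 0.37 gives 10ᴺ ≥ 1.509e+05, i.e. N ≥ 5.18.
So 6 decimal places suffice (0.0558 m); 5 would allow up to 0.558 m.

6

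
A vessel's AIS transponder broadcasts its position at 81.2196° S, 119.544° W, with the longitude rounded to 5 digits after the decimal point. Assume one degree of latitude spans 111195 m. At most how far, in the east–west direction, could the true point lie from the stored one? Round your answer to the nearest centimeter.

8 centimeters

Rounding to 5 decimal places leaves the longitude within ±5e-06° of the true value.
One degree of longitude at 81.2196° is 111195 × cos 81.2196° ≈ 111195 × 0.1526 = 16973.7 m.
So at most 5e-06° × 16973.7 ≈ 0.0848683 m east–west.
That is 0.0848683 m = 8.4868 cm.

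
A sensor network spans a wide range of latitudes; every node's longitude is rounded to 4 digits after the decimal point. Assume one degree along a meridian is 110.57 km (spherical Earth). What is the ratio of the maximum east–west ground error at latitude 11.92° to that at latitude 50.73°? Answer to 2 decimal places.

1.55

Rounding to 4 decimal places leaves the longitude within ±5e-05° of the true value.
Error at 11.92° = 5e-05° × 110570 × cos 11.92° ≈ 5.5285 × 0.9784 = 5.4093 m.
Error at 50.73° = 5e-05° × 110570 × cos 50.73° ≈ 5.5285 × 0.6330 = 3.4994 m.
The ratio reduces to cos 11.92° / cos 50.73° = 0.9784/0.6330 ≈ 1.5458.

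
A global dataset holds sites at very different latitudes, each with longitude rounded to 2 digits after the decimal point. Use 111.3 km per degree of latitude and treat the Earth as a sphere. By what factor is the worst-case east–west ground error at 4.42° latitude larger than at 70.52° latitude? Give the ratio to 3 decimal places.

2.990

Rounding to 2 decimal places leaves the longitude within ±0.005° of the true value.
At 4.42°: 0.005° × 111300 × cos 4.42° = 0.005 × 111300 × 0.9970 ≈ 554.84 m.
At 70.52°: 0.005° × 111300 × cos 70.52° = 0.005 × 111300 × 0.3335 ≈ 185.58 m.
The ratio reduces to cos 4.42° / cos 70.52° = 0.9970/0.3335 ≈ 2.9898.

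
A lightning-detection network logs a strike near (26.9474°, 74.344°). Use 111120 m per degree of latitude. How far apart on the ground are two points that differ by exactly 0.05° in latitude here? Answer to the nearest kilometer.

6 kilometers

0.05° × 111120 m/° = 5556 m.
That is 5556 m = 5.556 km.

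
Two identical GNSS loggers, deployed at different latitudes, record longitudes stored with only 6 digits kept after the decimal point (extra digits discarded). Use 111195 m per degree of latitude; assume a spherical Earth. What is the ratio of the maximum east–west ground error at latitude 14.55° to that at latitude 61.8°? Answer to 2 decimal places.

2.05

Truncating at 6 decimal places can drop up to a full unit in the last place, so the longitude may be off by as much as 1e-06°.
At 14.55°: 1e-06° × 111195 × cos 14.55° = 1e-06 × 111195 × 0.9679 ≈ 0.10763 m.
Error at 61.8° = 1e-06° × 111195 × cos 61.8° ≈ 0.11119 × 0.4726 = 0.052545 m.
Ratio: 0.10763 / 0.052545 = cos 14.55° / cos 61.8° ≈ 2.0483.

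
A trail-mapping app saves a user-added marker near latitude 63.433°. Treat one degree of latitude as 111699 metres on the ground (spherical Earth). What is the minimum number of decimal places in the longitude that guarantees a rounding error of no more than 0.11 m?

6 decimal places

At 63.433° one degree of longitude covers 111699 × cos 63.433° ≈ 111699 × 0.4472 ≈ 49956.7 m.
N decimal places → at most half a unit in the last place, 0.5 × 10⁻ᴺ° = 49956.7/2 × 10⁻ᴺ m.
Setting 24978.4 × 10⁻ᴺ ≤ 0.11 gives 10ᴺ ≥ 2.271e+05, i.e. N ≥ 5.36.
At 5 places the error can reach 0.25 m, but 6 places keeps it to 0.025 m.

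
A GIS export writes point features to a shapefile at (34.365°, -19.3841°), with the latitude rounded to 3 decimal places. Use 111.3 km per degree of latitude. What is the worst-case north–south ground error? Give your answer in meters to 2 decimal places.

55.65 meters

Rounding to 3 decimal places leaves the latitude within ±0.0005° of the true value.
Along the meridian that is 0.0005° × 111300 m/° = 55.65 m.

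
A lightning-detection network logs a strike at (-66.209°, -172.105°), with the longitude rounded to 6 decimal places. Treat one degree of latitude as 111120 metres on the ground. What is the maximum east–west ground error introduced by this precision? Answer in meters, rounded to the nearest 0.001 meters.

Rounding to 6 decimal places leaves the longitude within ±5e-07° of the true value.
At latitude 66.209° a degree of longitude spans 111120 m × cos 66.209° = 111120 × 0.4034 ≈ 44826 m.
East–west error: 5e-07° × 44826 m/° ≈ 0.022413 m.

0.022 meters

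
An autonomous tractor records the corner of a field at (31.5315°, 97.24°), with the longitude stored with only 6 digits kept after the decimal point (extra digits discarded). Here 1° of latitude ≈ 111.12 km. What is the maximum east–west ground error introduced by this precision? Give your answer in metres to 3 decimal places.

Truncating at 6 decimal places can drop up to a full unit in the last place, so the longitude may be off by as much as 1e-06°.
Parallels shrink by cos φ, so at 31.5315° a degree of longitude is 111120 × 0.8524 ≈ 94713.4 m.
East–west error: 1e-06° × 94713.4 m/° ≈ 0.0947134 m.

0.095 metres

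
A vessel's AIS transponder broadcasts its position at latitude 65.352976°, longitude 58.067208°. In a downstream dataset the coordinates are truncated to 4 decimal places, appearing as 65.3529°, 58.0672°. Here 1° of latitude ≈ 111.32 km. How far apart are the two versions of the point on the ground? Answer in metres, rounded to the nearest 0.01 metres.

8.47 metres

Δlat = 65.352976 − 65.3529 = +0.000076°; Δlon = 58.067208 − 58.0672 = +0.000008°.
N–S: 0.000076° × 111320 m/° = 8.46032 m.
East–west at this latitude: 0.000008° × 111320 × cos 65.3529° ≈ 0.000008 × 46423.6 = 0.371389 m.
Combined displacement = (8.46032² + 0.371389²)^½ ≈ 8.46847 m.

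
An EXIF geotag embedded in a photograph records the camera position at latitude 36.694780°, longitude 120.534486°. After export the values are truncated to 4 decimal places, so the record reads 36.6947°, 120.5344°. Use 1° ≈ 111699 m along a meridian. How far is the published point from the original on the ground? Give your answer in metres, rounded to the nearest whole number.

The latitude changed by +0.000080° and the longitude by +0.000086°.
North–south shift: 0.000080 × 111699 = 8.93592 m.
East–west at this latitude: 0.000086° × 111699 × cos 36.6947° ≈ 0.000086 × 89563.7 = 7.70248 m.
Combined displacement = (8.93592² + 7.70248²)^½ ≈ 11.7974 m.

12 metres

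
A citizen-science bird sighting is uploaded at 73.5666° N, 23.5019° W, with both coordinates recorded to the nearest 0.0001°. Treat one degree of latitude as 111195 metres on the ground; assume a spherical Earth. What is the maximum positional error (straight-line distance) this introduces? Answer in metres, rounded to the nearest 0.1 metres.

Rounding to 4 decimal places leaves each coordinate within ±5e-05° of the true value.
N–S: 5e-05° × 111195 m/° = 5.55975 m.
East–west component at 73.5666°: 5e-05° × 111195 × cos 73.5666° ≈ 5e-05 × 31457.1 ≈ 1.57286 m.
Worst case both components are at the extreme and orthogonal: √(5.55975² + 1.57286²) ≈ 5.77795 m.

5.8 metres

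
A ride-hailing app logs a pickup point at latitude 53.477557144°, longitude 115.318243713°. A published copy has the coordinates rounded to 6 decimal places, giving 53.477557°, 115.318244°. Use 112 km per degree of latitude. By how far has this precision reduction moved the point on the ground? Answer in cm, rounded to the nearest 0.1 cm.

The latitude changed by +0.000000144° and the longitude by -0.000000287°.
N–S: 0.000000144° × 112000 m/° = 0.016128 m.
East–west at this latitude: -0.000000287° × 112000 × cos 53.4776° ≈ -0.000000287 × 66655.4 = -0.0191301 m.
Distance: √(0.016128² + 0.0191301²) ≈ 0.0250215 m.
That is 0.0250215 m = 2.5021 cm.

2.5 cm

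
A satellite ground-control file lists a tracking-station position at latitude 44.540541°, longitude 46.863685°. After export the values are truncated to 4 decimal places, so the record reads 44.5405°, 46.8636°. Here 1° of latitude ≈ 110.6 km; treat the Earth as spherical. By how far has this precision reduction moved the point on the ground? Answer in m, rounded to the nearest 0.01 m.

Δlat = 44.540541 − 44.5405 = +0.000041°; Δlon = 46.863685 − 46.8636 = +0.000085°.
North–south shift: 0.000041 × 110600 = 4.5346 m.
E–W at 44.5405°: 0.000085° × 110600 × cos 44.5405° = 0.000085 × 110600 × 0.7128 ≈ 6.70061 m.
Hypotenuse of the two orthogonal shifts: √(4.5346² + 6.70061²) = 8.09078 m.

8.09 m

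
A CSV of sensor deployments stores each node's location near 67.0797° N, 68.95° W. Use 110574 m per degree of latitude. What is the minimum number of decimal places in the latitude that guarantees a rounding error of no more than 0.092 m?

6

One degree of latitude covers 110574 m.
N decimal places → at most half a unit in the last place, 0.5 × 10⁻ᴺ° = 110574/2 × 10⁻ᴺ m.
Setting 55287 × 10⁻ᴺ ≤ 0.092 gives 10ᴺ ≥ 6.009e+05, i.e. N ≥ 5.78.
So 6 decimal places suffice (0.0553 m); 5 would allow up to 0.553 m.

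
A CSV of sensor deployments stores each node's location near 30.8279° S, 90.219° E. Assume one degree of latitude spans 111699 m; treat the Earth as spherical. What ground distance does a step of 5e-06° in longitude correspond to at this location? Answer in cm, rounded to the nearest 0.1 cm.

At 30.8279° a degree of longitude is 111699 × cos 30.8279° ≈ 95917.1 m, so 5e-06° corresponds to 0.479585 m.
That is 0.479585 m = 47.959 cm.

48.0 cm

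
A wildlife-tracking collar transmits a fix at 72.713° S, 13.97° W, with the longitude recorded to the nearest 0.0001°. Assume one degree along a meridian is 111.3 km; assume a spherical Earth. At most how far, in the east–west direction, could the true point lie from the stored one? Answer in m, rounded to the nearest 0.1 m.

1.7 m

Rounding to 4 decimal places leaves the longitude within ±5e-05° of the true value.
At latitude 72.713° a degree of longitude spans 111300 m × cos 72.713° = 111300 × 0.2972 ≈ 33073.7 m.
So at most 5e-05° × 33073.7 ≈ 1.65369 m east–west.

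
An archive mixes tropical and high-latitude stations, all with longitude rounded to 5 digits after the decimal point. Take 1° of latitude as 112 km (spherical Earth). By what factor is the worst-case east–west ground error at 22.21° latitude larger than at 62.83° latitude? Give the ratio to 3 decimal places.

2.027

Rounding to 5 decimal places leaves the longitude within ±5e-06° of the true value.
Error at 22.21° = 5e-06° × 112000 × cos 22.21° ≈ 0.56 × 0.9258 = 0.51845 m.
Error at 62.83° = 5e-06° × 112000 × cos 62.83° ≈ 0.56 × 0.4566 = 0.25571 m.
The ratio reduces to cos 22.21° / cos 62.83° = 0.9258/0.4566 ≈ 2.0275.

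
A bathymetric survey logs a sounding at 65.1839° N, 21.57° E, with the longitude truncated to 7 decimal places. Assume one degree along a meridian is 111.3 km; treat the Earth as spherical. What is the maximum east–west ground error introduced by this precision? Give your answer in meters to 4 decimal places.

Truncating at 7 decimal places can drop up to a full unit in the last place, so the longitude may be off by as much as 1e-07°.
At latitude 65.1839° a degree of longitude spans 111300 m × cos 65.1839° = 111300 × 0.4197 ≈ 46713.4 m.
East–west error: 1e-07° × 46713.4 m/° ≈ 0.00467134 m.

0.0047 meters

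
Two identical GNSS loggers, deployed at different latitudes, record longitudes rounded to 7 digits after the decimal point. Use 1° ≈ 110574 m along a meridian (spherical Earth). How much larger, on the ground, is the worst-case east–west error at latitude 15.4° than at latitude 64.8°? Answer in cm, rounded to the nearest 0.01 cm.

Rounding to 7 decimal places leaves the longitude within ±5e-08° of the true value.
At 15.4°: 5e-08° × 110574 × cos 15.4° = 5e-08 × 110574 × 0.9641 ≈ 0.0053302 m.
At 64.8°: 5e-08° × 110574 × cos 64.8° = 5e-08 × 110574 × 0.4258 ≈ 0.002354 m.
Difference: 0.0053302 − 0.002354 = 0.0029762 m.
That is 0.00297619 m = 0.29762 cm.

0.30 cm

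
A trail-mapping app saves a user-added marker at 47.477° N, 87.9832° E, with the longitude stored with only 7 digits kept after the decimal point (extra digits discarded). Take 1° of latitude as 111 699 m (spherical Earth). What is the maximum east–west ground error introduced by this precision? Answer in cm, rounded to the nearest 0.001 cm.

Truncating at 7 decimal places can drop up to a full unit in the last place, so the longitude may be off by as much as 1e-07°.
Parallels shrink by cos φ, so at 47.477° a degree of longitude is 111699 × 0.6759 ≈ 75495.8 m.
East–west error: 1e-07° × 75495.8 m/° ≈ 0.00754958 m.
That is 0.00754958 m = 0.75496 cm.

0.755 cm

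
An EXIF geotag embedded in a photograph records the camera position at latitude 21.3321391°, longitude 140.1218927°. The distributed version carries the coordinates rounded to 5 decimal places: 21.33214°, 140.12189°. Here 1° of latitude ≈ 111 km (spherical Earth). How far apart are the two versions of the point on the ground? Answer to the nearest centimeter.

30 centimeters

The latitude changed by -0.0000009° and the longitude by +0.0000027°.
N–S: -0.0000009° × 111000 m/° = -0.0999 m.
East–west at this latitude: 0.0000027° × 111000 × cos 21.3321° ≈ 0.0000027 × 103395 = 0.279167 m.
Hypotenuse of the two orthogonal shifts: √(0.0999² + 0.279167²) = 0.296503 m.
That is 0.296503 m = 29.65 cm.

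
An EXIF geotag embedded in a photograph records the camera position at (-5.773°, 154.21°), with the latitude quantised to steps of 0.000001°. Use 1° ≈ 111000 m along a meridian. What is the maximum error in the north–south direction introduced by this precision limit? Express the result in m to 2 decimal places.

With a 0.000001° grid the true value lies within half a step, ±0.000001°/2 = ±5e-07°, of the stored one.
Along the meridian that is 5e-07° × 111000 m/° = 0.0555 m.

0.06 m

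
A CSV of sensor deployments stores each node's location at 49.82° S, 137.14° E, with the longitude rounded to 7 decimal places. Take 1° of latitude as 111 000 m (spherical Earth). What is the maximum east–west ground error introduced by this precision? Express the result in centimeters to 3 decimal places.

0.358 centimeters

Rounding to 7 decimal places leaves the longitude within ±5e-08° of the true value.
At latitude 49.82° a degree of longitude spans 111000 m × cos 49.82° = 111000 × 0.6452 ≈ 71616.2 m.
East–west error: 5e-08° × 71616.2 m/° ≈ 0.00358081 m.
That is 0.00358081 m = 0.35808 cm.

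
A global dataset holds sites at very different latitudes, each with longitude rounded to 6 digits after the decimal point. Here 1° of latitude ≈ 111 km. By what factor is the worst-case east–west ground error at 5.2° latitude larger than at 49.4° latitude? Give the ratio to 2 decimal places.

Rounding to 6 decimal places leaves the longitude within ±5e-07° of the true value.
Error at 5.2° = 5e-07° × 111000 × cos 5.2° ≈ 0.0555 × 0.9959 = 0.055272 m.
Error at 49.4° = 5e-07° × 111000 × cos 49.4° ≈ 0.0555 × 0.6508 = 0.036118 m.
The ratio reduces to cos 5.2° / cos 49.4° = 0.9959/0.6508 ≈ 1.5303.

1.53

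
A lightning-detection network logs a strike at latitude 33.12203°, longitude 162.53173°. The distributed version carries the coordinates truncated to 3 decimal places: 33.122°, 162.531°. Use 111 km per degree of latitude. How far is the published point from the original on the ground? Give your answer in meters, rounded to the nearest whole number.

The latitude changed by +0.00003° and the longitude by +0.00073°.
North–south shift: 0.00003 × 111000 = 3.33 m.
E–W at 33.122°: 0.00073° × 111000 × cos 33.122° = 0.00073 × 111000 × 0.8375 ≈ 67.8634 m.
Combined displacement = (3.33² + 67.8634²)^½ ≈ 67.945 m.

68 meters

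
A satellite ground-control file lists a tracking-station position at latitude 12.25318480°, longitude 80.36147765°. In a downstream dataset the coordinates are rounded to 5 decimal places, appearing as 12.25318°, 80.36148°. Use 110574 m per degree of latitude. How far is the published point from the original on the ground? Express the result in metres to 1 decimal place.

0.6 metres

The latitude changed by +0.00000480° and the longitude by -0.00000235°.
North–south shift: 0.00000480 × 110574 = 0.530755 m.
East–west at this latitude: -0.00000235° × 110574 × cos 12.2532° ≈ -0.00000235 × 108055 = -0.253929 m.
Hypotenuse of the two orthogonal shifts: √(0.530755² + 0.253929²) = 0.588372 m.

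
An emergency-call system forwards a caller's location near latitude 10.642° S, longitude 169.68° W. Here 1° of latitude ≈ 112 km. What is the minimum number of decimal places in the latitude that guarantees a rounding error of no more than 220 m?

3 decimal places

One degree of latitude covers 112000 m.
Rounding to N decimal places gives at most 0.5 × 10⁻ᴺ degrees of error, i.e. 0.5 × 10⁻ᴺ × 112000 m.
Setting 56000 × 10⁻ᴺ ≤ 220 gives 10ᴺ ≥ 254.5, i.e. N ≥ 2.41.
At 2 places the error can reach 560 m, but 3 places keeps it to 56 m.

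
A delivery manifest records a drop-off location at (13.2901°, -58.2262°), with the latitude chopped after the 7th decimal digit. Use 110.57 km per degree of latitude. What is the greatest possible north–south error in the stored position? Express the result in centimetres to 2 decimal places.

Truncating at 7 decimal places can drop up to a full unit in the last place, so the latitude may be off by as much as 1e-07°.
So the N–S error is at most 1e-07 × 110570 = 0.011057 m.
That is 0.011057 m = 1.1057 cm.

1.11 centimetres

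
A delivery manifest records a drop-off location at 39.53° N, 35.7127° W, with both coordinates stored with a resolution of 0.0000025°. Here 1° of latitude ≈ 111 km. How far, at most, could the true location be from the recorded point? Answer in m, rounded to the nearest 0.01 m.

With a 0.0000025° grid the true value lies within half a step, ±0.0000025°/2 = ±1.25e-06°, of the stored one.
North–south component: 1.25e-06° × 111000 = 0.13875 m.
Longitude error → 1.25e-06 × 111000 × cos 39.53° = 1.25e-06 × 111000 × 0.7713 ≈ 0.107017 m.
Worst case both components are at the extreme and orthogonal: √(0.13875² + 0.107017²) ≈ 0.175226 m.

0.18 m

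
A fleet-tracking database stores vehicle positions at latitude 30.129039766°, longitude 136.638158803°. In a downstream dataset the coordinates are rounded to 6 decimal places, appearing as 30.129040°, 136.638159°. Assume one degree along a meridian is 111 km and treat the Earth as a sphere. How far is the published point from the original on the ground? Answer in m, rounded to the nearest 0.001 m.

Δlat = 30.129039766 − 30.129040 = -0.000000234°; Δlon = 136.638158803 − 136.638159 = -0.000000197°.
North–south shift: -0.000000234 × 111000 = -0.025974 m.
East–west at this latitude: -0.000000197° × 111000 × cos 30.129° ≈ -0.000000197 × 96003.6 = -0.0189127 m.
Combined displacement = (0.025974² + 0.0189127²)^½ ≈ 0.03213 m.

0.032 m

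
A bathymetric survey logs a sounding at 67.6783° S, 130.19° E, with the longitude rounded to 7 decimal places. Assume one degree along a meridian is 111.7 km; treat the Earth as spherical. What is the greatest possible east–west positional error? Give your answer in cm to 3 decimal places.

0.212 cm

Rounding to 7 decimal places leaves the longitude within ±5e-08° of the true value.
Parallels shrink by cos φ, so at 67.6783° a degree of longitude is 111700 × 0.3798 ≈ 42424.4 m.
So at most 5e-08° × 42424.4 ≈ 0.00212122 m east–west.
That is 0.00212122 m = 0.21212 cm.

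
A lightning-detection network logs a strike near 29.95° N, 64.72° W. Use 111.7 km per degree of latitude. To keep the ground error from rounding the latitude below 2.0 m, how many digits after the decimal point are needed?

5 decimal places

One degree of latitude covers 111700 m.
With N decimal places the half-ulp bound is 0.5·10⁻ᴺ°, or 0.5·10⁻ᴺ × 111700 m on the ground.
Need 0.5 × 111700 × 10⁻ᴺ ≤ 2.0 → 10⁻ᴺ ≤ 3.581e-05, so N ≥ 4.45.
At 4 places the error can reach 5.58 m, but 5 places keeps it to 0.558 m.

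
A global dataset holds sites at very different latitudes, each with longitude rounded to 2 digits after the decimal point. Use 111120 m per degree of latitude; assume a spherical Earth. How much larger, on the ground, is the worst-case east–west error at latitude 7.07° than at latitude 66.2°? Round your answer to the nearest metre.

Rounding to 2 decimal places leaves the longitude within ±0.005° of the true value.
Error at 7.07° = 0.005° × 111120 × cos 7.07° ≈ 555.6 × 0.9924 = 551.38 m.
Error at 66.2° = 0.005° × 111120 × cos 66.2° ≈ 555.6 × 0.4035 = 224.21 m.
So the lower-latitude error exceeds the higher by 551.38 − 224.21 = 327.17 m.

327 metres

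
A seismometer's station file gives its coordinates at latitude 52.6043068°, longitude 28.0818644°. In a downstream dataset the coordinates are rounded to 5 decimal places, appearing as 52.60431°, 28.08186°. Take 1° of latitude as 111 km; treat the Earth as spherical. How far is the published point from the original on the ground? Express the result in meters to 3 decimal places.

0.463 meters

Δlat = 52.6043068 − 52.60431 = -0.0000032°; Δlon = 28.0818644 − 28.08186 = +0.0000044°.
North–south shift: -0.0000032 × 111000 = -0.3552 m.
East–west at this latitude: 0.0000044° × 111000 × cos 52.6043° ≈ 0.0000044 × 67412.1 = 0.296613 m.
Distance: √(0.3552² + 0.296613²) ≈ 0.46276 m.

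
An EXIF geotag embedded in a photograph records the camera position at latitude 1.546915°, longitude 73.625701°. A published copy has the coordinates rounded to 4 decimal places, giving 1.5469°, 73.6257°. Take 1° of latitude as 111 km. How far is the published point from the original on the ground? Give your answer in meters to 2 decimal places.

1.67 meters

Δlat = 1.546915 − 1.5469 = +0.000015°; Δlon = 73.625701 − 73.6257 = +0.000001°.
North–south shift: 0.000015 × 111000 = 1.665 m.
E–W at 1.5469°: 0.000001° × 111000 × cos 1.5469° = 0.000001 × 111000 × 0.9996 ≈ 0.11096 m.
Distance: √(1.665² + 0.11096²) ≈ 1.66869 m.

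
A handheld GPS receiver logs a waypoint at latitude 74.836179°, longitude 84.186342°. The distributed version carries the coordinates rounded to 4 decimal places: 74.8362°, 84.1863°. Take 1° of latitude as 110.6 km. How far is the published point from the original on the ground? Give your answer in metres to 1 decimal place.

The latitude changed by -0.000021° and the longitude by +0.000042°.
North–south shift: -0.000021 × 110600 = -2.3226 m.
E–W at 74.8362°: 0.000042° × 110600 × cos 74.8362° = 0.000042 × 110600 × 0.2616 ≈ 1.21509 m.
Hypotenuse of the two orthogonal shifts: √(2.3226² + 1.21509²) = 2.62124 m.

2.6 metres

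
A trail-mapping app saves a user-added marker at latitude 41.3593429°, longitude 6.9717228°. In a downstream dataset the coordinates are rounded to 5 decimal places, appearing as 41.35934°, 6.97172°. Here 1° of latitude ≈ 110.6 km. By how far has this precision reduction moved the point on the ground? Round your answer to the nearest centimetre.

40 centimetres

Δlat = 41.3593429 − 41.35934 = +0.0000029°; Δlon = 6.9717228 − 6.97172 = +0.0000028°.
N–S: 0.0000029° × 110600 m/° = 0.32074 m.
East–west at this latitude: 0.0000028° × 110600 × cos 41.3593° ≈ 0.0000028 × 83014.2 = 0.23244 m.
Distance: √(0.32074² + 0.23244²) ≈ 0.396109 m.
That is 0.396109 m = 39.611 cm.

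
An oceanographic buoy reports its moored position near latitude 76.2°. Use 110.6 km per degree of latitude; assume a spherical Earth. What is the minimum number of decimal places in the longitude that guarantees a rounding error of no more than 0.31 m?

At 76.2° one degree of longitude covers 110600 × cos 76.2° ≈ 110600 × 0.2385 ≈ 26381.8 m.
Rounding to N decimal places gives at most 0.5 × 10⁻ᴺ degrees of error, i.e. 0.5 × 10⁻ᴺ × 26381.8 m.
Setting 13190.9 × 10⁻ᴺ ≤ 0.31 gives 10ᴺ ≥ 4.255e+04, i.e. N ≥ 4.63.
At 4 places the error can reach 1.32 m, but 5 places keeps it to 0.132 m.

5 decimal places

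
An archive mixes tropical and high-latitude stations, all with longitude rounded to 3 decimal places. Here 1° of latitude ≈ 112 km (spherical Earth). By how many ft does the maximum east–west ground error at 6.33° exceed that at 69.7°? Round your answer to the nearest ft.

Rounding to 3 decimal places leaves the longitude within ±0.0005° of the true value.
Error at 6.33° = 0.0005° × 112000 × cos 6.33° ≈ 56 × 0.9939 = 55.659 m.
Error at 69.7° = 0.0005° × 112000 × cos 69.7° ≈ 56 × 0.3469 = 19.428 m.
Difference: 55.659 − 19.428 = 36.23 m.
Converting: 36.2302 m × 3.2808 ft/m ≈ 118.87 ft.

119 ft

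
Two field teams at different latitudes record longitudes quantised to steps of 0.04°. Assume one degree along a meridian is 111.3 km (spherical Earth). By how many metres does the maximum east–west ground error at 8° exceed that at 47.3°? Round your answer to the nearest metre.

695 metres

With a 0.04° grid the true value lies within half a step, ±0.04°/2 = ±0.02°, of the stored one.
At 8°: 0.02° × 111300 × cos 8° = 0.02 × 111300 × 0.9903 ≈ 2204.3 m.
At 47.3°: 0.02° × 111300 × cos 47.3° = 0.02 × 111300 × 0.6782 ≈ 1509.6 m.
Difference: 2204.3 − 1509.6 = 694.75 m.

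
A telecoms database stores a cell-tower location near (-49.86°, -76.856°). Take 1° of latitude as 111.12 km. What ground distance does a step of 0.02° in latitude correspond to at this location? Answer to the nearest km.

2 km

Along a meridian 0.02° is 0.02 × 111120 = 2222.4 m.
That is 2222.4 m = 2.2224 km.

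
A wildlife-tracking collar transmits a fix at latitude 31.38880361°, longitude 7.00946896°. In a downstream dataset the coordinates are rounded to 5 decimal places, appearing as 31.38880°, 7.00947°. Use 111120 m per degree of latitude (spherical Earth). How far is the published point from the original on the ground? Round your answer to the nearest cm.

Δlat = 31.38880361 − 31.38880 = +0.00000361°; Δlon = 7.00946896 − 7.00947 = -0.00000104°.
North–south shift: 0.00000361 × 111120 = 0.401143 m.
East–west at this latitude: -0.00000104° × 111120 × cos 31.3888° ≈ -0.00000104 × 94857.9 = -0.0986522 m.
Hypotenuse of the two orthogonal shifts: √(0.401143² + 0.0986522²) = 0.413096 m.
That is 0.413096 m = 41.31 cm.

41 cm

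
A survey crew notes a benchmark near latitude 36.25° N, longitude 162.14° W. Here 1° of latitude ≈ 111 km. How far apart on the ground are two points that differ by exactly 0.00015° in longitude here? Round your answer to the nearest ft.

44 ft

0.00015° of longitude at 36.25° is 0.00015 × 111000 × cos 36.25° ≈ 0.00015 × 89515.4 = 13.4273 m.
Converting: 13.4273 m × 3.2808 ft/m ≈ 44.053 ft.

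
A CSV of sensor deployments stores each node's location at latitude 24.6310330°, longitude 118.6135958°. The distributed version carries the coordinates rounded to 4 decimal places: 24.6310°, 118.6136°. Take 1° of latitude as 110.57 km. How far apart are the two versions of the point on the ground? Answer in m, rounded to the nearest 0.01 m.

3.67 m

Δlat = 24.6310330 − 24.6310 = +0.0000330°; Δlon = 118.6135958 − 118.6136 = -0.0000042°.
North–south shift: 0.0000330 × 110570 = 3.64881 m.
E–W at 24.631°: -0.0000042° × 110570 × cos 24.631° = -0.0000042 × 110570 × 0.9090 ≈ -0.422139 m.
Distance: √(3.64881² + 0.422139²) ≈ 3.67315 m.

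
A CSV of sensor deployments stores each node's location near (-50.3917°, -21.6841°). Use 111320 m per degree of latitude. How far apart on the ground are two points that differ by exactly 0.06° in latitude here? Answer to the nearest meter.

0.06° × 111320 m/° = 6679.2 m.

6679 meters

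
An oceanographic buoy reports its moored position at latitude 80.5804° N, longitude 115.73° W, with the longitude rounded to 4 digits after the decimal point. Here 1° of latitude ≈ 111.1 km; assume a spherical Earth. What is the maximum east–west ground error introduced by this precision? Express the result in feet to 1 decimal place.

Rounding to 4 decimal places leaves the longitude within ±5e-05° of the true value.
At latitude 80.5804° a degree of longitude spans 111100 m × cos 80.5804° = 111100 × 0.1637 ≈ 18183 m.
Maximum E–W displacement: 5e-05 × 18183 = 0.90915 m.
Converting: 0.90915 m × 3.2808 ft/m ≈ 2.9828 ft.

3.0 feet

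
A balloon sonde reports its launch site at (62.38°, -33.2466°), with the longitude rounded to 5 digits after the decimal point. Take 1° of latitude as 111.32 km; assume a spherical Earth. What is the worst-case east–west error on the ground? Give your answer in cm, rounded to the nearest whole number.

26 cm

Rounding to 5 decimal places leaves the longitude within ±5e-06° of the true value.
At latitude 62.38° a degree of longitude spans 111320 m × cos 62.38° = 111320 × 0.4636 ≈ 51608.5 m.
East–west error: 5e-06° × 51608.5 m/° ≈ 0.258043 m.
That is 0.258043 m = 25.804 cm.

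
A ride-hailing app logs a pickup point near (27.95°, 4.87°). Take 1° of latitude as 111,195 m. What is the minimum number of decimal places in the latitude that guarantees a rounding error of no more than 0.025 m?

One degree of latitude covers 111195 m.
Rounding to N decimal places gives at most 0.5 × 10⁻ᴺ degrees of error, i.e. 0.5 × 10⁻ᴺ × 111195 m.
Need 0.5 × 111195 × 10⁻ᴺ ≤ 0.025 → 10⁻ᴺ ≤ 4.497e-07, so N ≥ 6.35.
N = 6 would give 0.0556 m (too coarse); N = 7 gives 0.00556 m ≤ 0.025 m.

7 decimal places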